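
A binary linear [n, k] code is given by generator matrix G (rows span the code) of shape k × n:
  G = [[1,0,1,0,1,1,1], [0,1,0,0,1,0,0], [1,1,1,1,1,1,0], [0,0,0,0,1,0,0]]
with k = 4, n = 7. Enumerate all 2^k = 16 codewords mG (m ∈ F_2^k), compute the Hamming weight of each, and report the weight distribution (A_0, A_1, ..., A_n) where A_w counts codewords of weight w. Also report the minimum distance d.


Weight distribution: A_0 = 1, A_1 = 2, A_2 = 2, A_3 = 2, A_4 = 3, A_5 = 4, A_6 = 2. Minimum distance d = 1.

Enumerate all 2^4 = 16 messages m ∈ F_2^4.
For each, compute codeword c = mG in F_2^7, then tally its weight.
  m = 0000 → c = 0000000, weight = 0.
  m = 1000 → c = 1010111, weight = 5.
  m = 0100 → c = 0100100, weight = 2.
  m = 1100 → c = 1110011, weight = 5.
  m = 0010 → c = 1111110, weight = 6.
  m = 1010 → c = 0101001, weight = 3.
  m = 0110 → c = 1011010, weight = 4.
  m = 1110 → c = 0001101, weight = 3.
  m = 0001 → c = 0000100, weight = 1.
  m = 1001 → c = 1010011, weight = 4.
  m = 0101 → c = 0100000, weight = 1.
  m = 1101 → c = 1110111, weight = 6.
  m = 0011 → c = 1111010, weight = 5.
  m = 1011 → c = 0101101, weight = 4.
  m = 0111 → c = 1011110, weight = 5.
  m = 1111 → c = 0001001, weight = 2.
Tally weights:
  weight 0: 1 codewords.
  weight 1: 2 codewords.
  weight 2: 2 codewords.
  weight 3: 2 codewords.
  weight 4: 3 codewords.
  weight 5: 4 codewords.
  weight 6: 2 codewords.
Minimum distance d = smallest w > 0 with A_w > 0 = 1.
Sanity: Σ A_w = 16 = 2^4 = 16 ✓.


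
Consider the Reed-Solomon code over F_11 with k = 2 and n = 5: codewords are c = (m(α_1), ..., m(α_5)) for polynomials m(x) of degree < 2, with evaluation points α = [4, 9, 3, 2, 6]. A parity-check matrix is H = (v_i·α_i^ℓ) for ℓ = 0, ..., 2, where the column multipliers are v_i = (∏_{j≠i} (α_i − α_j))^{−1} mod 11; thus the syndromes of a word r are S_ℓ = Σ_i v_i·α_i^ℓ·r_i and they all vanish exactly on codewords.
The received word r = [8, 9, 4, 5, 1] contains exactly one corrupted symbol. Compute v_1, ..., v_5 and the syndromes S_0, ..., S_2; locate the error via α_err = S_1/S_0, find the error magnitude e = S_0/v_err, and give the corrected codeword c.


S = (3, 1, 4), error at position 1, error magnitude e = 5, c = [3, 9, 4, 5, 1].

Step 1: column multipliers v_i = (∏_{j≠i}(α_i − α_j))^{−1} mod 11.
  i = 1 (α = 4): (4−9)(4−3)(4−2)(4−6) = (−5)·1·2·(−2) = 20 ≡ 9, so v_1 = 9^{−1} = 5 (mod 11).
  i = 2 (α = 9): (9−4)(9−3)(9−2)(9−6) = 5·6·7·3 = 630 ≡ 3, so v_2 = 3^{−1} = 4 (mod 11).
  i = 3 (α = 3): (3−4)(3−9)(3−2)(3−6) = (−1)·(−6)·1·(−3) = −18 ≡ 4, so v_3 = 4^{−1} = 3 (mod 11).
  i = 4 (α = 2): (2−4)(2−9)(2−3)(2−6) = (−2)·(−7)·(−1)·(−4) = 56 ≡ 1, so v_4 = 1^{−1} = 1 (mod 11).
  i = 5 (α = 6): (6−4)(6−9)(6−3)(6−2) = 2·(−3)·3·4 = −72 ≡ 5, so v_5 = 5^{−1} = 9 (mod 11).
  v = [5, 4, 3, 1, 9].
Step 2: syndromes of r = [8, 9, 4, 5, 1] (all sums mod 11).
  S_0 = Σ v_i r_i = 5·8 + 4·9 + 3·4 + 1·5 + 9·1 = 102 ≡ 3.
  S_1 = Σ v_i α_i r_i = 5·4·8 + 4·9·9 + 3·3·4 + 1·2·5 + 9·6·1 = 584 ≡ 1.
  α_i^2 mod 11 = [5, 4, 9, 4, 3].
  S_2 = Σ v_i α_i^2 r_i = 5·5·8 + 4·4·9 + 3·9·4 + 1·4·5 + 9·3·1 = 499 ≡ 4.
  S = (3, 1, 4) ≠ 0, so r is not a codeword (an error is present).
Step 3: locate the error. For a single error e at position i, S_ℓ = v_i·e·α_i^ℓ, so α_err = S_1/S_0.
  S_0^{−1} = 3^{−1} = 4 (mod 11), so α_err = 1·4 = 4 ≡ 4 = α_1. Error position i = 1.
  Consistency check: S_2/S_1 = 4·1 = 4 ≡ 4 = α_err ✓ (single-error assumption holds).
Step 4: error magnitude e = S_0/v_1 = S_0·∏_{j≠1}(α_1 − α_j) = 3·9 = 27 ≡ 5 (mod 11).
Step 5: correct position 1: c_1 = r_1 − e = 8 − 5 ≡ 3 (mod 11). Hence c = [3, 9, 4, 5, 1].
  Check: interpolating c through the α_i gives m(x) = 7 + 10·x (degree < 2) with m(α_i) = c_i for every i, so c is indeed a codeword.


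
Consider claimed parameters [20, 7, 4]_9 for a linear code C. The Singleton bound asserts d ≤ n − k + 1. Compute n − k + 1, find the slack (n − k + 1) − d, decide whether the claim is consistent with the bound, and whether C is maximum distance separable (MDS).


Singleton RHS = n − k + 1 = 14, slack = 10, bound satisfied, not MDS.

Singleton bound: d ≤ n − k + 1.
Here n = 20, k = 7, so n − k + 1 = 14.
Given d = 4, check d ≤ 14: YES.
Slack = (n − k + 1) − d = 10.
The code is NOT MDS (slack = 10 > 0).
Description: the claimed parameters are [20, 7, 4]_9; such a code would be non-MDS.


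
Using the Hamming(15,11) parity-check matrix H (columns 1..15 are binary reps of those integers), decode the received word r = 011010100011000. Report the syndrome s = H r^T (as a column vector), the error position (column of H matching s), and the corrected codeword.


s = (0, 1, 0, 0)^T, error position = 4, corrected codeword c = 011110100011000

Compute s = H r^T mod 2 one row at a time:
  s_1 = 0 + 0 + 0 + 1 + 1 + 0 + 0 + 0 = 2 ≡ 0 (mod 2).
  s_2 = 0 + 1 + 0 + 1 + 1 + 0 + 0 + 0 = 3 ≡ 1 (mod 2).
  s_3 = 1 + 1 + 0 + 1 + 0 + 1 + 0 + 0 = 4 ≡ 0 (mod 2).
  s_4 = 0 + 1 + 1 + 1 + 0 + 1 + 0 + 0 = 4 ≡ 0 (mod 2).
s = (0, 1, 0, 0)^T — this equals column 4 of H (binary 0100), so error is at position 4.
Correct: flip bit 4 of r = 011010100011000 to get c = 011110100011000.


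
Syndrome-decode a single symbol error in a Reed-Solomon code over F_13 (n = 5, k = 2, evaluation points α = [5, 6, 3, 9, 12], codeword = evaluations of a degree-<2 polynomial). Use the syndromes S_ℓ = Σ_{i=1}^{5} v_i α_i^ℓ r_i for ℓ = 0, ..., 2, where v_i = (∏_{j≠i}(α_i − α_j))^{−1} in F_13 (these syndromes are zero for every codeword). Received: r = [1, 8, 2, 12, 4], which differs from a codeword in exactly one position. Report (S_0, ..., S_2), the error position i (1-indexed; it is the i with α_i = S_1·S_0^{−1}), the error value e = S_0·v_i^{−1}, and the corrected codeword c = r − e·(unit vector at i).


S = (7, 3, 5), error at position 2, error magnitude e = 1, c = [1, 7, 2, 12, 4].

Step 1: column multipliers v_i = (∏_{j≠i}(α_i − α_j))^{−1} mod 13.
  i = 1 (α = 5): (5−6)(5−3)(5−9)(5−12) = (−1)·2·(−4)·(−7) = −56 ≡ 9, so v_1 = 9^{−1} = 3 (mod 13).
  i = 2 (α = 6): (6−5)(6−3)(6−9)(6−12) = 1·3·(−3)·(−6) = 54 ≡ 2, so v_2 = 2^{−1} = 7 (mod 13).
  i = 3 (α = 3): (3−5)(3−6)(3−9)(3−12) = (−2)·(−3)·(−6)·(−9) = 324 ≡ 12, so v_3 = 12^{−1} = 12 (mod 13).
  i = 4 (α = 9): (9−5)(9−6)(9−3)(9−12) = 4·3·6·(−3) = −216 ≡ 5, so v_4 = 5^{−1} = 8 (mod 13).
  i = 5 (α = 12): (12−5)(12−6)(12−3)(12−9) = 7·6·9·3 = 1134 ≡ 3, so v_5 = 3^{−1} = 9 (mod 13).
  v = [3, 7, 12, 8, 9].
Step 2: syndromes of r = [1, 8, 2, 12, 4] (all sums mod 13).
  S_0 = Σ v_i r_i = 3·1 + 7·8 + 12·2 + 8·12 + 9·4 = 215 ≡ 7.
  S_1 = Σ v_i α_i r_i = 3·5·1 + 7·6·8 + 12·3·2 + 8·9·12 + 9·12·4 = 1719 ≡ 3.
  α_i^2 mod 13 = [12, 10, 9, 3, 1].
  S_2 = Σ v_i α_i^2 r_i = 3·12·1 + 7·10·8 + 12·9·2 + 8·3·12 + 9·1·4 = 1136 ≡ 5.
  S = (7, 3, 5) ≠ 0, so r is not a codeword (an error is present).
Step 3: locate the error. For a single error e at position i, S_ℓ = v_i·e·α_i^ℓ, so α_err = S_1/S_0.
  S_0^{−1} = 7^{−1} = 2 (mod 13), so α_err = 3·2 = 6 ≡ 6 = α_2. Error position i = 2.
  Consistency check: S_2/S_1 = 5·9 = 45 ≡ 6 = α_err ✓ (single-error assumption holds).
Step 4: error magnitude e = S_0/v_2 = S_0·∏_{j≠2}(α_2 − α_j) = 7·2 = 14 ≡ 1 (mod 13).
Step 5: correct position 2: c_2 = r_2 − e = 8 − 1 ≡ 7 (mod 13). Hence c = [1, 7, 2, 12, 4].
  Check: interpolating c through the α_i gives m(x) = 10 + 6·x (degree < 2) with m(α_i) = c_i for every i, so c is indeed a codeword.


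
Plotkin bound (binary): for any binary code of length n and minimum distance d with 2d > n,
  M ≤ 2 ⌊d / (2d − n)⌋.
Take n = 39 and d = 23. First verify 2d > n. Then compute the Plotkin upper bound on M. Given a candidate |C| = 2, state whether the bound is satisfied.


Plotkin bound M ≤ 6; given |C| = 2 ≤ bound (satisfied).

Check applicability: 2d = 46, n = 39.
2d − n = 7 > 0, so Plotkin applies.
Compute d/(2d−n) = 23/7 ≈ 3.2857.
⌊d/(2d−n)⌋ = 3.
Plotkin bound: M ≤ 2·3 = 6.
Given |C| = 2, check: satisfied.
This |C| is below the Plotkin bound.


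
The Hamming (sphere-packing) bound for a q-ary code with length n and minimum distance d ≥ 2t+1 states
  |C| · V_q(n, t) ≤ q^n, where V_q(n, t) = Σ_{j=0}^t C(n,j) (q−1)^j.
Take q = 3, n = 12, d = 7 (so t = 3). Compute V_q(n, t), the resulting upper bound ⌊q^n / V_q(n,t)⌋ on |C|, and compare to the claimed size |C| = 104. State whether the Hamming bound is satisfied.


V_q(n, t) = 2049, q^n = 531441, Hamming bound = 259, |C| = 104 ≤ bound (satisfied).

Step 1: Compute V_q(n, t) = Σ_{j=0}^3 C(n, j) (q−1)^j.
  j = 0: C(12,0)·(2)^0 = 1·1 = 1.
  j = 1: C(12,1)·(2)^1 = 12·2 = 24.
  j = 2: C(12,2)·(2)^2 = 66·4 = 264.
  j = 3: C(12,3)·(2)^3 = 220·8 = 1760.
  V_q(n, t) = 1 + 24 + 264 + 1760 = 2049.
Step 2: q^n = 3^12 = 531441.
Step 3: Hamming bound ⌊q^n / V_q(n,t)⌋ = ⌊531441/2049⌋ = 259.
Step 4: Compare |C| = 104 to 259: satisfied.
The claimed |C| lies below the Hamming bound.


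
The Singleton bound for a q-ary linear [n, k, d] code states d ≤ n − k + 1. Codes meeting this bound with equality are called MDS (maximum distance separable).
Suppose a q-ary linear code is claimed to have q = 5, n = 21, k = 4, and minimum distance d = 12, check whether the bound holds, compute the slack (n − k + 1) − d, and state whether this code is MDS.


Singleton RHS = n − k + 1 = 18, slack = 6, bound satisfied, not MDS.

Singleton bound: d ≤ n − k + 1.
Here n = 21, k = 4, so n − k + 1 = 18.
Given d = 12, check d ≤ 18: YES.
Slack = (n − k + 1) − d = 6.
The code is NOT MDS (slack = 6 > 0).
Description: the claimed parameters are [21, 4, 12]_5; such a code would be non-MDS.


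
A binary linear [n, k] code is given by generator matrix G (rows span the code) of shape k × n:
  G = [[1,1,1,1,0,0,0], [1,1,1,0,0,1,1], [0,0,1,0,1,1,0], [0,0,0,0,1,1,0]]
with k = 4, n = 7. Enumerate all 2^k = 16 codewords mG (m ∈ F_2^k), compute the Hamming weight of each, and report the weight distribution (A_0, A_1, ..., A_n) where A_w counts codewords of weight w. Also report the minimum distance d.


Weight distribution: A_0 = 1, A_1 = 1, A_2 = 1, A_3 = 4, A_4 = 5, A_5 = 3, A_6 = 1. Minimum distance d = 1.

Enumerate all 2^4 = 16 messages m ∈ F_2^4.
For each, compute codeword c = mG in F_2^7, then tally its weight.
  m = 0000 → c = 0000000, weight = 0.
  m = 1000 → c = 1111000, weight = 4.
  m = 0100 → c = 1110011, weight = 5.
  m = 1100 → c = 0001011, weight = 3.
  m = 0010 → c = 0010110, weight = 3.
  m = 1010 → c = 1101110, weight = 5.
  m = 0110 → c = 1100101, weight = 4.
  m = 1110 → c = 0011101, weight = 4.
  m = 0001 → c = 0000110, weight = 2.
  m = 1001 → c = 1111110, weight = 6.
  m = 0101 → c = 1110101, weight = 5.
  m = 1101 → c = 0001101, weight = 3.
  m = 0011 → c = 0010000, weight = 1.
  m = 1011 → c = 1101000, weight = 3.
  m = 0111 → c = 1100011, weight = 4.
  m = 1111 → c = 0011011, weight = 4.
Tally weights:
  weight 0: 1 codewords.
  weight 1: 1 codewords.
  weight 2: 1 codewords.
  weight 3: 4 codewords.
  weight 4: 5 codewords.
  weight 5: 3 codewords.
  weight 6: 1 codewords.
Minimum distance d = smallest w > 0 with A_w > 0 = 1.
Sanity: Σ A_w = 16 = 2^4 = 16 ✓.


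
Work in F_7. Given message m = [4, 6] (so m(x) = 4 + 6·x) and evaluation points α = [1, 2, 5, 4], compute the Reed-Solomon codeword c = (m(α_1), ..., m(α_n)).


c = [3, 2, 6, 0]

Message polynomial: m(x) = 4 + 6·x (mod 7).
For each evaluation point α_i, compute m(α_i) mod 7:
  α_1 = 1: Horner steps 6 → 3, so m(1) = 3.
  α_2 = 2: Horner steps 6 → 2, so m(2) = 2.
  α_3 = 5: Horner steps 6 → 6, so m(5) = 6.
  α_4 = 4: Horner steps 6 → 0, so m(4) = 0.
Codeword c = [3, 2, 6, 0] ∈ F_7^4.


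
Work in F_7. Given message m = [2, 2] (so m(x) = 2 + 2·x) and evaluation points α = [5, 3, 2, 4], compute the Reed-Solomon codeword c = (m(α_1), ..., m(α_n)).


c = [5, 1, 6, 3]

Message polynomial: m(x) = 2 + 2·x (mod 7).
For each evaluation point α_i, compute m(α_i) mod 7:
  α_1 = 5: Horner steps 2 → 5, so m(5) = 5.
  α_2 = 3: Horner steps 2 → 1, so m(3) = 1.
  α_3 = 2: Horner steps 2 → 6, so m(2) = 6.
  α_4 = 4: Horner steps 2 → 3, so m(4) = 3.
Codeword c = [5, 1, 6, 3] ∈ F_7^4.


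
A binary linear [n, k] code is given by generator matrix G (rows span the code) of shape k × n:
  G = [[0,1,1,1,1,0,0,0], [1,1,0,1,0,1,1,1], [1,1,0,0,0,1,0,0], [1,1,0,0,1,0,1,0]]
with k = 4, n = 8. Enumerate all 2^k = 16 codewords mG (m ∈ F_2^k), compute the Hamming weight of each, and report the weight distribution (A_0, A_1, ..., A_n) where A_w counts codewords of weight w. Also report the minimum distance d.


Weight distribution: A_0 = 1, A_3 = 4, A_4 = 5, A_5 = 4, A_6 = 2. Minimum distance d = 3.

Enumerate all 2^4 = 16 messages m ∈ F_2^4.
For each, compute codeword c = mG in F_2^8, then tally its weight.
  m = 0000 → c = 00000000, weight = 0.
  m = 1000 → c = 01111000, weight = 4.
  m = 0100 → c = 11010111, weight = 6.
  m = 1100 → c = 10101111, weight = 6.
  m = 0010 → c = 11000100, weight = 3.
  m = 1010 → c = 10111100, weight = 5.
  m = 0110 → c = 00010011, weight = 3.
  m = 1110 → c = 01101011, weight = 5.
  m = 0001 → c = 11001010, weight = 4.
  m = 1001 → c = 10110010, weight = 4.
  m = 0101 → c = 00011101, weight = 4.
  m = 1101 → c = 01100101, weight = 4.
  m = 0011 → c = 00001110, weight = 3.
  m = 1011 → c = 01110110, weight = 5.
  m = 0111 → c = 11011001, weight = 5.
  m = 1111 → c = 10100001, weight = 3.
Tally weights:
  weight 0: 1 codewords.
  weight 3: 4 codewords.
  weight 4: 5 codewords.
  weight 5: 4 codewords.
  weight 6: 2 codewords.
Minimum distance d = smallest w > 0 with A_w > 0 = 3.
Sanity: Σ A_w = 16 = 2^4 = 16 ✓.


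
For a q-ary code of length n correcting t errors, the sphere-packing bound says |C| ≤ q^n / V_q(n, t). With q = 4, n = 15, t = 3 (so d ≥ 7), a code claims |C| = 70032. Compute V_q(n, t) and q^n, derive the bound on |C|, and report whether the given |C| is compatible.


V_q(n, t) = 13276, q^n = 1073741824, Hamming bound = 80878, |C| = 70032 ≤ bound (satisfied).

Step 1: Compute V_q(n, t) = Σ_{j=0}^3 C(n, j) (q−1)^j.
  j = 0: C(15,0)·(3)^0 = 1·1 = 1.
  j = 1: C(15,1)·(3)^1 = 15·3 = 45.
  j = 2: C(15,2)·(3)^2 = 105·9 = 945.
  j = 3: C(15,3)·(3)^3 = 455·27 = 12285.
  V_q(n, t) = 1 + 45 + 945 + 12285 = 13276.
Step 2: q^n = 4^15 = 1073741824.
Step 3: Hamming bound ⌊q^n / V_q(n,t)⌋ = ⌊1073741824/13276⌋ = 80878.
Step 4: Compare |C| = 70032 to 80878: satisfied.
The claimed |C| lies below the Hamming bound.


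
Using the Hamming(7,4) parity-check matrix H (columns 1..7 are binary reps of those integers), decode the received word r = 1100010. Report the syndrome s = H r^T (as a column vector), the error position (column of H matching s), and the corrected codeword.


s = (1, 0, 1)^T, error position = 5, corrected codeword c = 1100110

Compute s = H r^T mod 2 one row at a time:
  s_1 = 0 + 0 + 1 + 0 = 1 ≡ 1 (mod 2).
  s_2 = 1 + 0 + 1 + 0 = 2 ≡ 0 (mod 2).
  s_3 = 1 + 0 + 0 + 0 = 1 ≡ 1 (mod 2).
s = (1, 0, 1)^T — this equals column 5 of H (binary 101), so error is at position 5.
Correct: flip bit 5 of r = 1100010 to get c = 1100110.


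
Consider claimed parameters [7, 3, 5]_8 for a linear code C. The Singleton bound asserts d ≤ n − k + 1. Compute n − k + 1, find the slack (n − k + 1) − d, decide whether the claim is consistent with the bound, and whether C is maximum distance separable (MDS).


Singleton RHS = n − k + 1 = 5, slack = 0, bound satisfied, MDS.

Singleton bound: d ≤ n − k + 1.
Here n = 7, k = 3, so n − k + 1 = 5.
Given d = 5, check d ≤ 5: YES.
Slack = (n − k + 1) − d = 0.
The code is MDS (slack = 0).
Description: the claimed parameters are [7, 3, 5]_8; such a code would be MDS (meets Singleton bound).


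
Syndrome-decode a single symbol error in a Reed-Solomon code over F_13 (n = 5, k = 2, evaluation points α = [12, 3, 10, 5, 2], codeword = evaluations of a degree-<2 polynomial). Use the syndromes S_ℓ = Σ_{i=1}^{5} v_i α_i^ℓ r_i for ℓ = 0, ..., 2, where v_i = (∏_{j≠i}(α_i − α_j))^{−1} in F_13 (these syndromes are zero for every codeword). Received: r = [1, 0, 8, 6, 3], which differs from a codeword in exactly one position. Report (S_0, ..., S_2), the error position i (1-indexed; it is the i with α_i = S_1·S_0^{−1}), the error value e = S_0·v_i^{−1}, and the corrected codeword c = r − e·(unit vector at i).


S = (1, 2, 4), error at position 5, error magnitude e = 6, c = [1, 0, 8, 6, 10].

Step 1: column multipliers v_i = (∏_{j≠i}(α_i − α_j))^{−1} mod 13.
  i = 1 (α = 12): (12−3)(12−10)(12−5)(12−2) = 9·2·7·10 = 1260 ≡ 12, so v_1 = 12^{−1} = 12 (mod 13).
  i = 2 (α = 3): (3−12)(3−10)(3−5)(3−2) = (−9)·(−7)·(−2)·1 = −126 ≡ 4, so v_2 = 4^{−1} = 10 (mod 13).
  i = 3 (α = 10): (10−12)(10−3)(10−5)(10−2) = (−2)·7·5·8 = −560 ≡ 12, so v_3 = 12^{−1} = 12 (mod 13).
  i = 4 (α = 5): (5−12)(5−3)(5−10)(5−2) = (−7)·2·(−5)·3 = 210 ≡ 2, so v_4 = 2^{−1} = 7 (mod 13).
  i = 5 (α = 2): (2−12)(2−3)(2−10)(2−5) = (−10)·(−1)·(−8)·(−3) = 240 ≡ 6, so v_5 = 6^{−1} = 11 (mod 13).
  v = [12, 10, 12, 7, 11].
Step 2: syndromes of r = [1, 0, 8, 6, 3] (all sums mod 13).
  S_0 = Σ v_i r_i = 12·1 + 10·0 + 12·8 + 7·6 + 11·3 = 183 ≡ 1.
  S_1 = Σ v_i α_i r_i = 12·12·1 + 10·3·0 + 12·10·8 + 7·5·6 + 11·2·3 = 1380 ≡ 2.
  α_i^2 mod 13 = [1, 9, 9, 12, 4].
  S_2 = Σ v_i α_i^2 r_i = 12·1·1 + 10·9·0 + 12·9·8 + 7·12·6 + 11·4·3 = 1512 ≡ 4.
  S = (1, 2, 4) ≠ 0, so r is not a codeword (an error is present).
Step 3: locate the error. For a single error e at position i, S_ℓ = v_i·e·α_i^ℓ, so α_err = S_1/S_0.
  S_0^{−1} = 1^{−1} = 1 (mod 13), so α_err = 2·1 = 2 ≡ 2 = α_5. Error position i = 5.
  Consistency check: S_2/S_1 = 4·7 = 28 ≡ 2 = α_err ✓ (single-error assumption holds).
Step 4: error magnitude e = S_0/v_5 = S_0·∏_{j≠5}(α_5 − α_j) = 1·6 = 6 ≡ 6 (mod 13).
Step 5: correct position 5: c_5 = r_5 − e = 3 − 6 ≡ 10 (mod 13). Hence c = [1, 0, 8, 6, 10].
  Check: interpolating c through the α_i gives m(x) = 4 + 3·x (degree < 2) with m(α_i) = c_i for every i, so c is indeed a codeword.


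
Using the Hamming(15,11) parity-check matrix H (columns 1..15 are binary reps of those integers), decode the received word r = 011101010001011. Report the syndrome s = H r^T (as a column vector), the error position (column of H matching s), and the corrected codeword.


s = (0, 1, 1, 0)^T, error position = 6, corrected codeword c = 011100010001011

Compute s = H r^T mod 2 one row at a time:
  s_1 = 1 + 0 + 0 + 0 + 1 + 0 + 1 + 1 = 4 ≡ 0 (mod 2).
  s_2 = 1 + 0 + 1 + 0 + 1 + 0 + 1 + 1 = 5 ≡ 1 (mod 2).
  s_3 = 1 + 1 + 1 + 0 + 0 + 0 + 1 + 1 = 5 ≡ 1 (mod 2).
  s_4 = 0 + 1 + 0 + 0 + 0 + 0 + 0 + 1 = 2 ≡ 0 (mod 2).
s = (0, 1, 1, 0)^T — this equals column 6 of H (binary 0110), so error is at position 6.
Correct: flip bit 6 of r = 011101010001011 to get c = 011100010001011.


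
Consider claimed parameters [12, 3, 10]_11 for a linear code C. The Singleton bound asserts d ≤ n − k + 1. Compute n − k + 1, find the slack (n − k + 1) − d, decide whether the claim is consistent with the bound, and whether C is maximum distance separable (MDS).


Singleton RHS = n − k + 1 = 10, slack = 0, bound satisfied, MDS.

Singleton bound: d ≤ n − k + 1.
Here n = 12, k = 3, so n − k + 1 = 10.
Given d = 10, check d ≤ 10: YES.
Slack = (n − k + 1) − d = 0.
The code is MDS (slack = 0).
Description: the claimed parameters are [12, 3, 10]_11; such a code would be MDS (meets Singleton bound).


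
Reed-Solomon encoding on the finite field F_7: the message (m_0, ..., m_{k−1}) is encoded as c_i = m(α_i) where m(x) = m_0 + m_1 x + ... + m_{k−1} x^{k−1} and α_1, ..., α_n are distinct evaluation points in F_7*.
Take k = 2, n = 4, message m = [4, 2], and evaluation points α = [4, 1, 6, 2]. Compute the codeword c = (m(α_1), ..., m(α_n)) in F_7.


c = [5, 6, 2, 1]

Message polynomial: m(x) = 4 + 2·x (mod 7).
For each evaluation point α_i, compute m(α_i) mod 7:
  α_1 = 4: Horner steps 2 → 5, so m(4) = 5.
  α_2 = 1: Horner steps 2 → 6, so m(1) = 6.
  α_3 = 6: Horner steps 2 → 2, so m(6) = 2.
  α_4 = 2: Horner steps 2 → 1, so m(2) = 1.
Codeword c = [5, 6, 2, 1] ∈ F_7^4.


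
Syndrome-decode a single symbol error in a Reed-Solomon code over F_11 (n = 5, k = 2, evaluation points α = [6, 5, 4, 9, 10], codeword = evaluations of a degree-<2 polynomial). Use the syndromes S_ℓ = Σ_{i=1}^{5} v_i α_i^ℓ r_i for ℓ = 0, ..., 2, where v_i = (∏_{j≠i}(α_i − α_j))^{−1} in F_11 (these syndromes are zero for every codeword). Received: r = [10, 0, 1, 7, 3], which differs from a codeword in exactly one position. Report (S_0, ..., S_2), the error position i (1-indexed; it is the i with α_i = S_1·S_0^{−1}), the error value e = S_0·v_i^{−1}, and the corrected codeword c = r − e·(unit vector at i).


S = (3, 8, 3), error at position 5, error magnitude e = 8, c = [10, 0, 1, 7, 6].

Step 1: column multipliers v_i = (∏_{j≠i}(α_i − α_j))^{−1} mod 11.
  i = 1 (α = 6): (6−5)(6−4)(6−9)(6−10) = 1·2·(−3)·(−4) = 24 ≡ 2, so v_1 = 2^{−1} = 6 (mod 11).
  i = 2 (α = 5): (5−6)(5−4)(5−9)(5−10) = (−1)·1·(−4)·(−5) = −20 ≡ 2, so v_2 = 2^{−1} = 6 (mod 11).
  i = 3 (α = 4): (4−6)(4−5)(4−9)(4−10) = (−2)·(−1)·(−5)·(−6) = 60 ≡ 5, so v_3 = 5^{−1} = 9 (mod 11).
  i = 4 (α = 9): (9−6)(9−5)(9−4)(9−10) = 3·4·5·(−1) = −60 ≡ 6, so v_4 = 6^{−1} = 2 (mod 11).
  i = 5 (α = 10): (10−6)(10−5)(10−4)(10−9) = 4·5·6·1 = 120 ≡ 10, so v_5 = 10^{−1} = 10 (mod 11).
  v = [6, 6, 9, 2, 10].
Step 2: syndromes of r = [10, 0, 1, 7, 3] (all sums mod 11).
  S_0 = Σ v_i r_i = 6·10 + 6·0 + 9·1 + 2·7 + 10·3 = 113 ≡ 3.
  S_1 = Σ v_i α_i r_i = 6·6·10 + 6·5·0 + 9·4·1 + 2·9·7 + 10·10·3 = 822 ≡ 8.
  α_i^2 mod 11 = [3, 3, 5, 4, 1].
  S_2 = Σ v_i α_i^2 r_i = 6·3·10 + 6·3·0 + 9·5·1 + 2·4·7 + 10·1·3 = 311 ≡ 3.
  S = (3, 8, 3) ≠ 0, so r is not a codeword (an error is present).
Step 3: locate the error. For a single error e at position i, S_ℓ = v_i·e·α_i^ℓ, so α_err = S_1/S_0.
  S_0^{−1} = 3^{−1} = 4 (mod 11), so α_err = 8·4 = 32 ≡ 10 = α_5. Error position i = 5.
  Consistency check: S_2/S_1 = 3·7 = 21 ≡ 10 = α_err ✓ (single-error assumption holds).
Step 4: error magnitude e = S_0/v_5 = S_0·∏_{j≠5}(α_5 − α_j) = 3·10 = 30 ≡ 8 (mod 11).
Step 5: correct position 5: c_5 = r_5 − e = 3 − 8 ≡ 6 (mod 11). Hence c = [10, 0, 1, 7, 6].
  Check: interpolating c through the α_i gives m(x) = 5 + 10·x (degree < 2) with m(α_i) = c_i for every i, so c is indeed a codeword.


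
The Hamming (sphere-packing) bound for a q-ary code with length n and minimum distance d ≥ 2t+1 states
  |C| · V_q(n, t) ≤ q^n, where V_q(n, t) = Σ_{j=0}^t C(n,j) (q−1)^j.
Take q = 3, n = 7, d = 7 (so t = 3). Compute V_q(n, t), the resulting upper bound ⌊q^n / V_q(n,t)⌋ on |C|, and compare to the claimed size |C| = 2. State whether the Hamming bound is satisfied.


V_q(n, t) = 379, q^n = 2187, Hamming bound = 5, |C| = 2 ≤ bound (satisfied).

Step 1: Compute V_q(n, t) = Σ_{j=0}^3 C(n, j) (q−1)^j.
  j = 0: C(7,0)·(2)^0 = 1·1 = 1.
  j = 1: C(7,1)·(2)^1 = 7·2 = 14.
  j = 2: C(7,2)·(2)^2 = 21·4 = 84.
  j = 3: C(7,3)·(2)^3 = 35·8 = 280.
  V_q(n, t) = 1 + 14 + 84 + 280 = 379.
Step 2: q^n = 3^7 = 2187.
Step 3: Hamming bound ⌊q^n / V_q(n,t)⌋ = ⌊2187/379⌋ = 5.
Step 4: Compare |C| = 2 to 5: satisfied.
The claimed |C| lies below the Hamming bound.


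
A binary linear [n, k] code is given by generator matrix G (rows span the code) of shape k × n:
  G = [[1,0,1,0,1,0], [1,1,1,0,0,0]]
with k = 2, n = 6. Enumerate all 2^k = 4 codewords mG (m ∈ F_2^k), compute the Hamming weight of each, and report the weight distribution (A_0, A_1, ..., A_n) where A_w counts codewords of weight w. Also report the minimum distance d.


Weight distribution: A_0 = 1, A_2 = 1, A_3 = 2. Minimum distance d = 2.

Enumerate all 2^2 = 4 messages m ∈ F_2^2.
For each, compute codeword c = mG in F_2^6, then tally its weight.
  m = 00 → c = 000000, weight = 0.
  m = 10 → c = 101010, weight = 3.
  m = 01 → c = 111000, weight = 3.
  m = 11 → c = 010010, weight = 2.
Tally weights:
  weight 0: 1 codewords.
  weight 2: 1 codewords.
  weight 3: 2 codewords.
Minimum distance d = smallest w > 0 with A_w > 0 = 2.
Sanity: Σ A_w = 4 = 2^2 = 4 ✓.


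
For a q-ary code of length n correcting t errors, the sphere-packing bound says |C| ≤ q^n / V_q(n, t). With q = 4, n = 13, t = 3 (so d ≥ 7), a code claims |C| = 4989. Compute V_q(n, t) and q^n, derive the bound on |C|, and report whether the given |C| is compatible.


V_q(n, t) = 8464, q^n = 67108864, Hamming bound = 7928, |C| = 4989 ≤ bound (satisfied).

Step 1: Compute V_q(n, t) = Σ_{j=0}^3 C(n, j) (q−1)^j.
  j = 0: C(13,0)·(3)^0 = 1·1 = 1.
  j = 1: C(13,1)·(3)^1 = 13·3 = 39.
  j = 2: C(13,2)·(3)^2 = 78·9 = 702.
  j = 3: C(13,3)·(3)^3 = 286·27 = 7722.
  V_q(n, t) = 1 + 39 + 702 + 7722 = 8464.
Step 2: q^n = 4^13 = 67108864.
Step 3: Hamming bound ⌊q^n / V_q(n,t)⌋ = ⌊67108864/8464⌋ = 7928.
Step 4: Compare |C| = 4989 to 7928: satisfied.
The claimed |C| lies below the Hamming bound.


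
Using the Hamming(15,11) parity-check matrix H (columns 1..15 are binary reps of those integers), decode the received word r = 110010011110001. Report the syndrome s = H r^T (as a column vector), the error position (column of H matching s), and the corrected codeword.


s = (1, 0, 0, 1)^T, error position = 9, corrected codeword c = 110010010110001

Compute s = H r^T mod 2 one row at a time:
  s_1 = 1 + 1 + 1 + 1 + 0 + 0 + 0 + 1 = 5 ≡ 1 (mod 2).
  s_2 = 0 + 1 + 0 + 0 + 0 + 0 + 0 + 1 = 2 ≡ 0 (mod 2).
  s_3 = 1 + 0 + 0 + 0 + 1 + 1 + 0 + 1 = 4 ≡ 0 (mod 2).
  s_4 = 1 + 0 + 1 + 0 + 1 + 1 + 0 + 1 = 5 ≡ 1 (mod 2).
s = (1, 0, 0, 1)^T — this equals column 9 of H (binary 1001), so error is at position 9.
Correct: flip bit 9 of r = 110010011110001 to get c = 110010010110001.


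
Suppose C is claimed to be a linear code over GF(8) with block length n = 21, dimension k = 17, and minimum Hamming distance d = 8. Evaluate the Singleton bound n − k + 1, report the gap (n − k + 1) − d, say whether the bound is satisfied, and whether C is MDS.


Singleton RHS = n − k + 1 = 5, slack = -3, bound violated (no such code; not MDS).

Singleton bound: d ≤ n − k + 1.
Here n = 21, k = 17, so n − k + 1 = 5.
Given d = 8, check d ≤ 5: NO.
Slack = (n − k + 1) − d = -3.
The slack is negative: d = 8 exceeds n − k + 1 = 5 by 3, so the Singleton bound is violated and no linear [21, 17, 8]_8 code can exist. In particular it is not MDS (MDS requires d = n − k + 1 exactly).
Description: the claimed parameters are [21, 17, 8]_8; such a code would be impossible (violates the Singleton bound).


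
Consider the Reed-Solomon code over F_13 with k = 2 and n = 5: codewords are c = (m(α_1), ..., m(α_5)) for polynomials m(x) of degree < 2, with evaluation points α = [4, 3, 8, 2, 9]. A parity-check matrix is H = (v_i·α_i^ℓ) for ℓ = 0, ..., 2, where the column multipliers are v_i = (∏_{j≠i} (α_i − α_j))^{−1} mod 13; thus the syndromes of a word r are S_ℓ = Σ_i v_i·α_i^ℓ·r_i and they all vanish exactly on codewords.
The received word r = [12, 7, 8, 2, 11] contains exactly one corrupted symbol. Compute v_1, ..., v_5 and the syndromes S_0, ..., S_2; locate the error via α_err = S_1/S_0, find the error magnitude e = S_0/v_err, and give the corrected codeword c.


S = (8, 12, 5), error at position 3, error magnitude e = 2, c = [12, 7, 6, 2, 11].

Step 1: column multipliers v_i = (∏_{j≠i}(α_i − α_j))^{−1} mod 13.
  i = 1 (α = 4): (4−3)(4−8)(4−2)(4−9) = 1·(−4)·2·(−5) = 40 ≡ 1, so v_1 = 1^{−1} = 1 (mod 13).
  i = 2 (α = 3): (3−4)(3−8)(3−2)(3−9) = (−1)·(−5)·1·(−6) = −30 ≡ 9, so v_2 = 9^{−1} = 3 (mod 13).
  i = 3 (α = 8): (8−4)(8−3)(8−2)(8−9) = 4·5·6·(−1) = −120 ≡ 10, so v_3 = 10^{−1} = 4 (mod 13).
  i = 4 (α = 2): (2−4)(2−3)(2−8)(2−9) = (−2)·(−1)·(−6)·(−7) = 84 ≡ 6, so v_4 = 6^{−1} = 11 (mod 13).
  i = 5 (α = 9): (9−4)(9−3)(9−8)(9−2) = 5·6·1·7 = 210 ≡ 2, so v_5 = 2^{−1} = 7 (mod 13).
  v = [1, 3, 4, 11, 7].
Step 2: syndromes of r = [12, 7, 8, 2, 11] (all sums mod 13).
  S_0 = Σ v_i r_i = 1·12 + 3·7 + 4·8 + 11·2 + 7·11 = 164 ≡ 8.
  S_1 = Σ v_i α_i r_i = 1·4·12 + 3·3·7 + 4·8·8 + 11·2·2 + 7·9·11 = 1104 ≡ 12.
  α_i^2 mod 13 = [3, 9, 12, 4, 3].
  S_2 = Σ v_i α_i^2 r_i = 1·3·12 + 3·9·7 + 4·12·8 + 11·4·2 + 7·3·11 = 928 ≡ 5.
  S = (8, 12, 5) ≠ 0, so r is not a codeword (an error is present).
Step 3: locate the error. For a single error e at position i, S_ℓ = v_i·e·α_i^ℓ, so α_err = S_1/S_0.
  S_0^{−1} = 8^{−1} = 5 (mod 13), so α_err = 12·5 = 60 ≡ 8 = α_3. Error position i = 3.
  Consistency check: S_2/S_1 = 5·12 = 60 ≡ 8 = α_err ✓ (single-error assumption holds).
Step 4: error magnitude e = S_0/v_3 = S_0·∏_{j≠3}(α_3 − α_j) = 8·10 = 80 ≡ 2 (mod 13).
Step 5: correct position 3: c_3 = r_3 − e = 8 − 2 ≡ 6 (mod 13). Hence c = [12, 7, 6, 2, 11].
  Check: interpolating c through the α_i gives m(x) = 5 + 5·x (degree < 2) with m(α_i) = c_i for every i, so c is indeed a codeword.


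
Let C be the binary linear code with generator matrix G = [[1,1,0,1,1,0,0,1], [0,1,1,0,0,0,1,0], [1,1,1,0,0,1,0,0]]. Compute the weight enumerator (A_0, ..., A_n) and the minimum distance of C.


Weight distribution: A_0 = 1, A_3 = 2, A_4 = 1, A_5 = 2, A_6 = 2. Minimum distance d = 3.

Enumerate all 2^3 = 8 messages m ∈ F_2^3.
For each, compute codeword c = mG in F_2^8, then tally its weight.
  m = 000 → c = 00000000, weight = 0.
  m = 100 → c = 11011001, weight = 5.
  m = 010 → c = 01100010, weight = 3.
  m = 110 → c = 10111011, weight = 6.
  m = 001 → c = 11100100, weight = 4.
  m = 101 → c = 00111101, weight = 5.
  m = 011 → c = 10000110, weight = 3.
  m = 111 → c = 01011111, weight = 6.
Tally weights:
  weight 0: 1 codewords.
  weight 3: 2 codewords.
  weight 4: 1 codewords.
  weight 5: 2 codewords.
  weight 6: 2 codewords.
Minimum distance d = smallest w > 0 with A_w > 0 = 3.
Sanity: Σ A_w = 8 = 2^3 = 8 ✓.


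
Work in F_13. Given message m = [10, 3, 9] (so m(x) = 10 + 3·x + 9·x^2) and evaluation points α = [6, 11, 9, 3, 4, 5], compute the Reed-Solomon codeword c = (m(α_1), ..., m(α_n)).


c = [1, 1, 12, 9, 10, 3]

Message polynomial: m(x) = 10 + 3·x + 9·x^2 (mod 13).
For each evaluation point α_i, compute m(α_i) mod 13:
  α_1 = 6: Horner steps 9 → 5 → 1, so m(6) = 1.
  α_2 = 11: Horner steps 9 → 11 → 1, so m(11) = 1.
  α_3 = 9: Horner steps 9 → 6 → 12, so m(9) = 12.
  α_4 = 3: Horner steps 9 → 4 → 9, so m(3) = 9.
  α_5 = 4: Horner steps 9 → 0 → 10, so m(4) = 10.
  α_6 = 5: Horner steps 9 → 9 → 3, so m(5) = 3.
Codeword c = [1, 1, 12, 9, 10, 3] ∈ F_13^6.


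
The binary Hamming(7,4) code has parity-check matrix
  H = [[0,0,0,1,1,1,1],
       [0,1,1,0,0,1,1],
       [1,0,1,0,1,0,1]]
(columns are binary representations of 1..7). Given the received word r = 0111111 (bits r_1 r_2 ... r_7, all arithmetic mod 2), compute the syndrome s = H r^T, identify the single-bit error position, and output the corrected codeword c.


s = (0, 0, 1)^T, error position = 1, corrected codeword c = 1111111

Compute s = H r^T mod 2 one row at a time:
  s_1 = 1 + 1 + 1 + 1 = 4 ≡ 0 (mod 2).
  s_2 = 1 + 1 + 1 + 1 = 4 ≡ 0 (mod 2).
  s_3 = 0 + 1 + 1 + 1 = 3 ≡ 1 (mod 2).
s = (0, 0, 1)^T — this equals column 1 of H (binary 001), so error is at position 1.
Correct: flip bit 1 of r = 0111111 to get c = 1111111.


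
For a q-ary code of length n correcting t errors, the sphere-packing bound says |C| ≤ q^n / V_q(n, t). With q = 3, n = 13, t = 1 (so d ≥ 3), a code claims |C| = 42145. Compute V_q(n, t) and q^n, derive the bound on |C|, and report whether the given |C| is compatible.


V_q(n, t) = 27, q^n = 1594323, Hamming bound = 59049, |C| = 42145 ≤ bound (satisfied).

Step 1: Compute V_q(n, t) = Σ_{j=0}^1 C(n, j) (q−1)^j.
  j = 0: C(13,0)·(2)^0 = 1·1 = 1.
  j = 1: C(13,1)·(2)^1 = 13·2 = 26.
  V_q(n, t) = 1 + 26 = 27.
Step 2: q^n = 3^13 = 1594323.
Step 3: Hamming bound ⌊q^n / V_q(n,t)⌋ = ⌊1594323/27⌋ = 59049.
Step 4: Compare |C| = 42145 to 59049: satisfied.
The claimed |C| lies below the Hamming bound.


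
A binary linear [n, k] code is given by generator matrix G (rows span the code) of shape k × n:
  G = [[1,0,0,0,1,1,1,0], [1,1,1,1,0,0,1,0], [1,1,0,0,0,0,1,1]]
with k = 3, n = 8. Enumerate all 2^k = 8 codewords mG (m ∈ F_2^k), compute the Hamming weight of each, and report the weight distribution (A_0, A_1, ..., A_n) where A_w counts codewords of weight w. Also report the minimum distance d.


Weight distribution: A_0 = 1, A_3 = 1, A_4 = 3, A_5 = 2, A_7 = 1. Minimum distance d = 3.

Enumerate all 2^3 = 8 messages m ∈ F_2^3.
For each, compute codeword c = mG in F_2^8, then tally its weight.
  m = 000 → c = 00000000, weight = 0.
  m = 100 → c = 10001110, weight = 4.
  m = 010 → c = 11110010, weight = 5.
  m = 110 → c = 01111100, weight = 5.
  m = 001 → c = 11000011, weight = 4.
  m = 101 → c = 01001101, weight = 4.
  m = 011 → c = 00110001, weight = 3.
  m = 111 → c = 10111111, weight = 7.
Tally weights:
  weight 0: 1 codewords.
  weight 3: 1 codewords.
  weight 4: 3 codewords.
  weight 5: 2 codewords.
  weight 7: 1 codewords.
Minimum distance d = smallest w > 0 with A_w > 0 = 3.
Sanity: Σ A_w = 8 = 2^3 = 8 ✓.


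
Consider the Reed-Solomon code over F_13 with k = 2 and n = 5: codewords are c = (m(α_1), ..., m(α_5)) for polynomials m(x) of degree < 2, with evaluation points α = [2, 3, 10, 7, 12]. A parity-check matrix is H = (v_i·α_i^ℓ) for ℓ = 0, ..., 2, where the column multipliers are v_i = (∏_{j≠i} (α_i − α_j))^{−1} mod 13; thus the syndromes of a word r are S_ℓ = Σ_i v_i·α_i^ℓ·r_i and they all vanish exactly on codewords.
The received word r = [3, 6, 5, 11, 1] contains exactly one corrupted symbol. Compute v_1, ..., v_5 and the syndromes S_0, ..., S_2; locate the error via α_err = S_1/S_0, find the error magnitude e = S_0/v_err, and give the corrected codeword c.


S = (6, 12, 11), error at position 1, error magnitude e = 8, c = [8, 6, 5, 11, 1].

Step 1: column multipliers v_i = (∏_{j≠i}(α_i − α_j))^{−1} mod 13.
  i = 1 (α = 2): (2−3)(2−10)(2−7)(2−12) = (−1)·(−8)·(−5)·(−10) = 400 ≡ 10, so v_1 = 10^{−1} = 4 (mod 13).
  i = 2 (α = 3): (3−2)(3−10)(3−7)(3−12) = 1·(−7)·(−4)·(−9) = −252 ≡ 8, so v_2 = 8^{−1} = 5 (mod 13).
  i = 3 (α = 10): (10−2)(10−3)(10−7)(10−12) = 8·7·3·(−2) = −336 ≡ 2, so v_3 = 2^{−1} = 7 (mod 13).
  i = 4 (α = 7): (7−2)(7−3)(7−10)(7−12) = 5·4·(−3)·(−5) = 300 ≡ 1, so v_4 = 1^{−1} = 1 (mod 13).
  i = 5 (α = 12): (12−2)(12−3)(12−10)(12−7) = 10·9·2·5 = 900 ≡ 3, so v_5 = 3^{−1} = 9 (mod 13).
  v = [4, 5, 7, 1, 9].
Step 2: syndromes of r = [3, 6, 5, 11, 1] (all sums mod 13).
  S_0 = Σ v_i r_i = 4·3 + 5·6 + 7·5 + 1·11 + 9·1 = 97 ≡ 6.
  S_1 = Σ v_i α_i r_i = 4·2·3 + 5·3·6 + 7·10·5 + 1·7·11 + 9·12·1 = 649 ≡ 12.
  α_i^2 mod 13 = [4, 9, 9, 10, 1].
  S_2 = Σ v_i α_i^2 r_i = 4·4·3 + 5·9·6 + 7·9·5 + 1·10·11 + 9·1·1 = 752 ≡ 11.
  S = (6, 12, 11) ≠ 0, so r is not a codeword (an error is present).
Step 3: locate the error. For a single error e at position i, S_ℓ = v_i·e·α_i^ℓ, so α_err = S_1/S_0.
  S_0^{−1} = 6^{−1} = 11 (mod 13), so α_err = 12·11 = 132 ≡ 2 = α_1. Error position i = 1.
  Consistency check: S_2/S_1 = 11·12 = 132 ≡ 2 = α_err ✓ (single-error assumption holds).
Step 4: error magnitude e = S_0/v_1 = S_0·∏_{j≠1}(α_1 − α_j) = 6·10 = 60 ≡ 8 (mod 13).
Step 5: correct position 1: c_1 = r_1 − e = 3 − 8 ≡ 8 (mod 13). Hence c = [8, 6, 5, 11, 1].
  Check: interpolating c through the α_i gives m(x) = 12 + 11·x (degree < 2) with m(α_i) = c_i for every i, so c is indeed a codeword.


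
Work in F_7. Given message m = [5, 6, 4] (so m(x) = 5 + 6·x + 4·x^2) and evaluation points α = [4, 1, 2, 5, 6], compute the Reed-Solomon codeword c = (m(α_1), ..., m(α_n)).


c = [2, 1, 5, 2, 3]

Message polynomial: m(x) = 5 + 6·x + 4·x^2 (mod 7).
For each evaluation point α_i, compute m(α_i) mod 7:
  α_1 = 4: Horner steps 4 → 1 → 2, so m(4) = 2.
  α_2 = 1: Horner steps 4 → 3 → 1, so m(1) = 1.
  α_3 = 2: Horner steps 4 → 0 → 5, so m(2) = 5.
  α_4 = 5: Horner steps 4 → 5 → 2, so m(5) = 2.
  α_5 = 6: Horner steps 4 → 2 → 3, so m(6) = 3.
Codeword c = [2, 1, 5, 2, 3] ∈ F_7^5.


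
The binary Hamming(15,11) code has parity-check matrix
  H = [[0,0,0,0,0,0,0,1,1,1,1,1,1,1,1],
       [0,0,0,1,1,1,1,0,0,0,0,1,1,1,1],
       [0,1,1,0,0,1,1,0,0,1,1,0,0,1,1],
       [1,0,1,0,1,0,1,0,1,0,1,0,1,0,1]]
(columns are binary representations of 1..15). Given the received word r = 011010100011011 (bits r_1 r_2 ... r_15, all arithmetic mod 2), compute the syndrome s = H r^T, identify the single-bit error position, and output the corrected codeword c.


s = (0, 1, 0, 1)^T, error position = 5, corrected codeword c = 011000100011011

Compute s = H r^T mod 2 one row at a time:
  s_1 = 0 + 0 + 0 + 1 + 1 + 0 + 1 + 1 = 4 ≡ 0 (mod 2).
  s_2 = 0 + 1 + 0 + 1 + 1 + 0 + 1 + 1 = 5 ≡ 1 (mod 2).
  s_3 = 1 + 1 + 0 + 1 + 0 + 1 + 1 + 1 = 6 ≡ 0 (mod 2).
  s_4 = 0 + 1 + 1 + 1 + 0 + 1 + 0 + 1 = 5 ≡ 1 (mod 2).
s = (0, 1, 0, 1)^T — this equals column 5 of H (binary 0101), so error is at position 5.
Correct: flip bit 5 of r = 011010100011011 to get c = 011000100011011.


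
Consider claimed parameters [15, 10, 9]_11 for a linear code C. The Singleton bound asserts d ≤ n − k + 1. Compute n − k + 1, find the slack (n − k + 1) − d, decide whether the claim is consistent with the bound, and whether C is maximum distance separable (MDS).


Singleton RHS = n − k + 1 = 6, slack = -3, bound violated (no such code; not MDS).

Singleton bound: d ≤ n − k + 1.
Here n = 15, k = 10, so n − k + 1 = 6.
Given d = 9, check d ≤ 6: NO.
Slack = (n − k + 1) − d = -3.
The slack is negative: d = 9 exceeds n − k + 1 = 6 by 3, so the Singleton bound is violated and no linear [15, 10, 9]_11 code can exist. In particular it is not MDS (MDS requires d = n − k + 1 exactly).
Description: the claimed parameters are [15, 10, 9]_11; such a code would be impossible (violates the Singleton bound).


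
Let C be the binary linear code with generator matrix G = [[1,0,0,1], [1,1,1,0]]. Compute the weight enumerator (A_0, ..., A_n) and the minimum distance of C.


Weight distribution: A_0 = 1, A_2 = 1, A_3 = 2. Minimum distance d = 2.

Enumerate all 2^2 = 4 messages m ∈ F_2^2.
For each, compute codeword c = mG in F_2^4, then tally its weight.
  m = 00 → c = 0000, weight = 0.
  m = 10 → c = 1001, weight = 2.
  m = 01 → c = 1110, weight = 3.
  m = 11 → c = 0111, weight = 3.
Tally weights:
  weight 0: 1 codewords.
  weight 2: 1 codewords.
  weight 3: 2 codewords.
Minimum distance d = smallest w > 0 with A_w > 0 = 2.
Sanity: Σ A_w = 4 = 2^2 = 4 ✓.


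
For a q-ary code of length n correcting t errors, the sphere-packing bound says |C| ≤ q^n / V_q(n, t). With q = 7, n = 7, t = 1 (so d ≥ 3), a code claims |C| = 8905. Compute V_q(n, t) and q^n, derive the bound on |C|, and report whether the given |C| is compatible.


V_q(n, t) = 43, q^n = 823543, Hamming bound = 19152, |C| = 8905 ≤ bound (satisfied).

Step 1: Compute V_q(n, t) = Σ_{j=0}^1 C(n, j) (q−1)^j.
  j = 0: C(7,0)·(6)^0 = 1·1 = 1.
  j = 1: C(7,1)·(6)^1 = 7·6 = 42.
  V_q(n, t) = 1 + 42 = 43.
Step 2: q^n = 7^7 = 823543.
Step 3: Hamming bound ⌊q^n / V_q(n,t)⌋ = ⌊823543/43⌋ = 19152.
Step 4: Compare |C| = 8905 to 19152: satisfied.
The claimed |C| lies below the Hamming bound.
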